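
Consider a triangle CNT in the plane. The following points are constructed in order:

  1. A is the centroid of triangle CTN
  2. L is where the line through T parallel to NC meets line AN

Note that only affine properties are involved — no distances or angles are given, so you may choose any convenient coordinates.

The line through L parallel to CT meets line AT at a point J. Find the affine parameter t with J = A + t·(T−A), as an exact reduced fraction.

t = 4

Work in coordinates with C = (0, 0), N = (1, 0), T = (0, 1).
1. A is the centroid of triangle CTN ⇒ A = (1/3, 1/3)
2. L is where the line through T parallel to NC meets line AN ⇒ L = (-1, 1)
through L parallel to CT: direction (0, 1); meets AT at J = (-1, 3)
J = A + t·(T−A) with t = 4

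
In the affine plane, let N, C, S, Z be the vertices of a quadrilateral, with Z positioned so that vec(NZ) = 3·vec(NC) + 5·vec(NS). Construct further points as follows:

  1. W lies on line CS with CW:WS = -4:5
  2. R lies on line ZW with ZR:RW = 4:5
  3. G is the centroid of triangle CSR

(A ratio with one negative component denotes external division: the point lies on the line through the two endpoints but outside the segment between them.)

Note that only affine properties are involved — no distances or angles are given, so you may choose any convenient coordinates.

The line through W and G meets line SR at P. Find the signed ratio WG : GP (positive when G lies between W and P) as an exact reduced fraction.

WG:GP = 14

Work in coordinates with N = (0, 0), C = (1, 0), S = (0, 1), Z = (3, 5).
1. W lies on line CS with CW:WS = -4:5 ⇒ W = (5, -4)
2. R lies on line ZW with ZR:RW = 4:5 ⇒ R = (35/9, 1)
3. G is the centroid of triangle CSR ⇒ G = (44/27, 2/3)
line WG meets SR at P = (25/18, 1)
G = W + t·(P−W) with t = 14/15, so WG:GP = 14/15:1/15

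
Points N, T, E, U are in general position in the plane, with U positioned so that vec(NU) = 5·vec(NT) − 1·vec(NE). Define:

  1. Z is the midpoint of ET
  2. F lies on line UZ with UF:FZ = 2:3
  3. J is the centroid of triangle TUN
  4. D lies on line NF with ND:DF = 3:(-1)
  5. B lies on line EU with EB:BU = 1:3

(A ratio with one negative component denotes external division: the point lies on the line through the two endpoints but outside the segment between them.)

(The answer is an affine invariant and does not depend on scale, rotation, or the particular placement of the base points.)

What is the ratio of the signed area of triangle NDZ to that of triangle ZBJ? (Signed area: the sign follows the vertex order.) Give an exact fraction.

Choose coordinates N = (0, 0), T = (1, 0), E = (0, 1), U = (5, -1).
1. Z is the midpoint of ET ⇒ Z = (1/2, 1/2)
2. F lies on line UZ with UF:FZ = 2:3 ⇒ F = (16/5, -2/5)
3. J is the centroid of triangle TUN ⇒ J = (2, -1/3)
4. D lies on line NF with ND:DF = 3:(-1) ⇒ D = (24/5, -3/5)
5. B lies on line EU with EB:BU = 1:3 ⇒ B = (5/4, 1/2)
2·[NDZ] = 27/10, 2·[ZBJ] = -5/8
[NDZ]:[ZBJ] = 27/10:-5/8 = -108/25

[NDZ]:[ZBJ] = -108/25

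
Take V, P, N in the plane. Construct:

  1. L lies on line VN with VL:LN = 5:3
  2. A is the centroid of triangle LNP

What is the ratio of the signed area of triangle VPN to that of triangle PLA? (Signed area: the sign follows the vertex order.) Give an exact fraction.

[VPN]:[PLA] = -8

Work in coordinates with V = (0, 0), P = (1, 0), N = (0, 1).
1. L lies on line VN with VL:LN = 5:3 ⇒ L = (0, 5/8)
2. A is the centroid of triangle LNP ⇒ A = (1/3, 13/24)
2·[VPN] = 1, 2·[PLA] = -1/8
[VPN]:[PLA] = 1:-1/8 = -8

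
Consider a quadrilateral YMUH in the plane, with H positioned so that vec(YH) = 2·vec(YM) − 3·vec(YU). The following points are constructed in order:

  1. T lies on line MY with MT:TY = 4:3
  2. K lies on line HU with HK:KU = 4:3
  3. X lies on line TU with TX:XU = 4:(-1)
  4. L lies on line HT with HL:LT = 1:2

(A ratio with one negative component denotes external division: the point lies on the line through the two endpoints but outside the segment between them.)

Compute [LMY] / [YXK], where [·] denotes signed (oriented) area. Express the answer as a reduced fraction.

Work in coordinates with Y = (0, 0), M = (1, 0), U = (0, 1), H = (2, -3).
1. T lies on line MY with MT:TY = 4:3 ⇒ T = (3/7, 0)
2. K lies on line HU with HK:KU = 4:3 ⇒ K = (6/7, -5/7)
3. X lies on line TU with TX:XU = 4:(-1) ⇒ X = (-1/7, 4/3)
4. L lies on line HT with HL:LT = 1:2 ⇒ L = (31/21, -2)
2·[LMY] = 2, 2·[YXK] = -51/49
[LMY]:[YXK] = 2:-51/49 = -98/51

[LMY]:[YXK] = -98/51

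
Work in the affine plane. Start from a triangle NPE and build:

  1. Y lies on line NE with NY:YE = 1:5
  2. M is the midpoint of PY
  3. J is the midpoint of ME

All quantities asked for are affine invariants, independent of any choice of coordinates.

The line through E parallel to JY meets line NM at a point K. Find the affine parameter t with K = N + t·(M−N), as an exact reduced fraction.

Assign N = (0, 0), P = (1, 0), E = (0, 1) — the answer is frame-independent, so this choice is without loss of generality.
1. Y lies on line NE with NY:YE = 1:5 ⇒ Y = (0, 1/6)
2. M is the midpoint of PY ⇒ M = (1/2, 1/12)
3. J is the midpoint of ME ⇒ J = (1/4, 13/24)
through E parallel to JY: direction (-1/4, -3/8); meets NM at K = (-3/4, -1/8)
K = N + t·(M−N) with t = -3/2

t = -3/2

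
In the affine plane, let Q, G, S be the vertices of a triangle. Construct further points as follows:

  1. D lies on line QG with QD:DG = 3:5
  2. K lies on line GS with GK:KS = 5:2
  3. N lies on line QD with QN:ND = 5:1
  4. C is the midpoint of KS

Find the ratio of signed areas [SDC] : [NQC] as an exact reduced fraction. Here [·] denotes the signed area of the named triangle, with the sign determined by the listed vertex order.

Assign Q = (0, 0), G = (1, 0), S = (0, 1) — the answer is frame-independent, so this choice is without loss of generality.
1. D lies on line QG with QD:DG = 3:5 ⇒ D = (3/8, 0)
2. K lies on line GS with GK:KS = 5:2 ⇒ K = (2/7, 5/7)
3. N lies on line QD with QN:ND = 5:1 ⇒ N = (5/16, 0)
4. C is the midpoint of KS ⇒ C = (1/7, 6/7)
2·[SDC] = 5/56, 2·[NQC] = -15/56
[SDC]:[NQC] = 5/56:-15/56 = -1/3

[SDC]:[NQC] = -1/3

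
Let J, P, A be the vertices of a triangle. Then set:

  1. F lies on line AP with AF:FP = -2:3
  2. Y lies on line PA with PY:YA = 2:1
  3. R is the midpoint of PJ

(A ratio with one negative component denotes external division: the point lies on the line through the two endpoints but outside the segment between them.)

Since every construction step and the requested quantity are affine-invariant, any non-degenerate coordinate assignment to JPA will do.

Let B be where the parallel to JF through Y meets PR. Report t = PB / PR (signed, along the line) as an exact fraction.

Choose coordinates J = (0, 0), P = (1, 0), A = (0, 1).
1. F lies on line AP with AF:FP = -2:3 ⇒ F = (-2, 3)
2. Y lies on line PA with PY:YA = 2:1 ⇒ Y = (1/3, 2/3)
3. R is the midpoint of PJ ⇒ R = (1/2, 0)
through Y parallel to JF: direction (-2, 3); meets PR at B = (7/9, 0)
B = P + t·(R−P) with t = 4/9

t = 4/9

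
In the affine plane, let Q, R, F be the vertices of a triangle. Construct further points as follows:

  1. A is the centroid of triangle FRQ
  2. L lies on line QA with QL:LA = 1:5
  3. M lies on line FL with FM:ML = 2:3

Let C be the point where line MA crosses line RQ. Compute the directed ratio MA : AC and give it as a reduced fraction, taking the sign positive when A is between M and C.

Work in coordinates with Q = (0, 0), R = (1, 0), F = (0, 1).
1. A is the centroid of triangle FRQ ⇒ A = (1/3, 1/3)
2. L lies on line QA with QL:LA = 1:5 ⇒ L = (1/18, 1/18)
3. M lies on line FL with FM:ML = 2:3 ⇒ M = (1/45, 28/45)
line MA meets RQ at C = (9/13, 0)
A = M + t·(C−M) with t = 13/28, so MA:AC = 13/28:15/28

MA:AC = 13/15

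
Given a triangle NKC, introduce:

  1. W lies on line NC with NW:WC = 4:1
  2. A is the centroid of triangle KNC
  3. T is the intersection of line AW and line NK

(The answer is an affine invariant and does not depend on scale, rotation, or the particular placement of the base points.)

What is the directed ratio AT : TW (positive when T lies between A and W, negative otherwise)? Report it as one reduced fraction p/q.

Set N = (0, 0), K = (1, 0), C = (0, 1); any affine frame gives the same invariant.
1. W lies on line NC with NW:WC = 4:1 ⇒ W = (0, 4/5)
2. A is the centroid of triangle KNC ⇒ A = (1/3, 1/3)
3. T is the intersection of line AW and line NK ⇒ T = (4/7, 0)
T = A + t·(W−A) with t = -5/7, so AT:TW = t:(1−t) = -5/7:12/7

AT:TW = -5/12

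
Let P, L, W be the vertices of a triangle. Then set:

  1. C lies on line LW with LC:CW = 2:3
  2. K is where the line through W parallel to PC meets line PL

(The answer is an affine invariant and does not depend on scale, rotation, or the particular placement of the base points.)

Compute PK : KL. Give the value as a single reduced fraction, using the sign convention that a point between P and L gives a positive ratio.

PK:KL = -3/5

Set P = (0, 0), L = (1, 0), W = (0, 1); any affine frame gives the same invariant.
1. C lies on line LW with LC:CW = 2:3 ⇒ C = (3/5, 2/5)
2. K is where the line through W parallel to PC meets line PL ⇒ K = (-3/2, 0)
K = P + t·(L−P) with t = -3/2, so PK:KL = t:(1−t) = -3/2:5/2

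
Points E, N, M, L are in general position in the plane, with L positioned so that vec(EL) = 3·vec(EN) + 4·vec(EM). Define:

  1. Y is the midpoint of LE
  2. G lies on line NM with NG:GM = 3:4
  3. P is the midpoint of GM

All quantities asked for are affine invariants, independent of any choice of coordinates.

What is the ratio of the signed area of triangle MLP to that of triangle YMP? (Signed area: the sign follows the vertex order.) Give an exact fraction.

[MLP]:[YMP] = -12/5

Work in coordinates with E = (0, 0), N = (1, 0), M = (0, 1), L = (3, 4).
1. Y is the midpoint of LE ⇒ Y = (3/2, 2)
2. G lies on line NM with NG:GM = 3:4 ⇒ G = (4/7, 3/7)
3. P is the midpoint of GM ⇒ P = (2/7, 5/7)
2·[MLP] = -12/7, 2·[YMP] = 5/7
[MLP]:[YMP] = -12/7:5/7 = -12/5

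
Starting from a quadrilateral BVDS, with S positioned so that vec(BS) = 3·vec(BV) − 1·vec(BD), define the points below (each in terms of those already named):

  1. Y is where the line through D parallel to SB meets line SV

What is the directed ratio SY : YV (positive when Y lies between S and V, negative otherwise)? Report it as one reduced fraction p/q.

SY:YV = -3/2

Assign B = (0, 0), V = (1, 0), D = (0, 1), S = (3, -1) — the answer is frame-independent, so this choice is without loss of generality.
1. Y is where the line through D parallel to SB meets line SV ⇒ Y = (-3, 2)
Y = S + t·(V−S) with t = 3, so SY:YV = t:(1−t) = 3:-2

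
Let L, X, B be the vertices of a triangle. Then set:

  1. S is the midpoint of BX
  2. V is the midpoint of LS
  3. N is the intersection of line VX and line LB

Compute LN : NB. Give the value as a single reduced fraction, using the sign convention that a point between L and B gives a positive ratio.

Choose coordinates L = (0, 0), X = (1, 0), B = (0, 1).
1. S is the midpoint of BX ⇒ S = (1/2, 1/2)
2. V is the midpoint of LS ⇒ V = (1/4, 1/4)
3. N is the intersection of line VX and line LB ⇒ N = (0, 1/3)
N = L + t·(B−L) with t = 1/3, so LN:NB = t:(1−t) = 1/3:2/3

LN:NB = 1/2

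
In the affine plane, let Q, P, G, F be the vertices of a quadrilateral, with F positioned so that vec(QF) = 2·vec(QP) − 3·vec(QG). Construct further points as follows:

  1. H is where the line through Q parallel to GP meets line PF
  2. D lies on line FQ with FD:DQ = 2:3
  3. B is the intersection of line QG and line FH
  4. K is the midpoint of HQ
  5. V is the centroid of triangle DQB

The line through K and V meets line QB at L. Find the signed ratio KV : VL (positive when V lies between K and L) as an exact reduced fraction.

Set Q = (0, 0), P = (1, 0), G = (0, 1), F = (2, -3); any affine frame gives the same invariant.
1. H is where the line through Q parallel to GP meets line PF ⇒ H = (3/2, -3/2)
2. D lies on line FQ with FD:DQ = 2:3 ⇒ D = (6/5, -9/5)
3. B is the intersection of line QG and line FH ⇒ B = (0, 3)
4. K is the midpoint of HQ ⇒ K = (3/4, -3/4)
5. V is the centroid of triangle DQB ⇒ V = (2/5, 2/5)
line KV meets QB at L = (0, 12/7)
V = K + t·(L−K) with t = 7/15, so KV:VL = 7/15:8/15

KV:VL = 7/8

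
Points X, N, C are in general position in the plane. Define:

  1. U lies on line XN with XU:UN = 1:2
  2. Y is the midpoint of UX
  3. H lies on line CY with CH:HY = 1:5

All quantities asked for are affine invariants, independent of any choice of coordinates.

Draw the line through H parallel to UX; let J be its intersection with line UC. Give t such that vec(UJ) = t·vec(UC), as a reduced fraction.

t = 5/6

Choose coordinates X = (0, 0), N = (1, 0), C = (0, 1).
1. U lies on line XN with XU:UN = 1:2 ⇒ U = (1/3, 0)
2. Y is the midpoint of UX ⇒ Y = (1/6, 0)
3. H lies on line CY with CH:HY = 1:5 ⇒ H = (1/36, 5/6)
through H parallel to UX: direction (-1/3, 0); meets UC at J = (1/18, 5/6)
J = U + t·(C−U) with t = 5/6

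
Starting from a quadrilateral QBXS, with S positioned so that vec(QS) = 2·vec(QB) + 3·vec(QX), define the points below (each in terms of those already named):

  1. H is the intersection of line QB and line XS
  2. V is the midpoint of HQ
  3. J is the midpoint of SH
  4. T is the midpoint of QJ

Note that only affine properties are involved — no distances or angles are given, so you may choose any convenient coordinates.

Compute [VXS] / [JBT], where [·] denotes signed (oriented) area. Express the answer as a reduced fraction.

[VXS]:[JBT] = 4/3

Assign Q = (0, 0), B = (1, 0), X = (0, 1), S = (2, 3) — the answer is frame-independent, so this choice is without loss of generality.
1. H is the intersection of line QB and line XS ⇒ H = (-1, 0)
2. V is the midpoint of HQ ⇒ V = (-1/2, 0)
3. J is the midpoint of SH ⇒ J = (1/2, 3/2)
4. T is the midpoint of QJ ⇒ T = (1/4, 3/4)
2·[VXS] = -1, 2·[JBT] = -3/4
[VXS]:[JBT] = -1:-3/4 = 4/3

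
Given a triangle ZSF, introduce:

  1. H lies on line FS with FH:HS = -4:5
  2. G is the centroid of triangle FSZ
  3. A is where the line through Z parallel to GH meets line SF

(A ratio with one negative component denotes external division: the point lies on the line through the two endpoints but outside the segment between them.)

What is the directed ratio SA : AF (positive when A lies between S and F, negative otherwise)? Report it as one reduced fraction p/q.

SA:AF = -14/13

Work in coordinates with Z = (0, 0), S = (1, 0), F = (0, 1).
1. H lies on line FS with FH:HS = -4:5 ⇒ H = (-4, 5)
2. G is the centroid of triangle FSZ ⇒ G = (1/3, 1/3)
3. A is where the line through Z parallel to GH meets line SF ⇒ A = (-13, 14)
A = S + t·(F−S) with t = 14, so SA:AF = t:(1−t) = 14:-13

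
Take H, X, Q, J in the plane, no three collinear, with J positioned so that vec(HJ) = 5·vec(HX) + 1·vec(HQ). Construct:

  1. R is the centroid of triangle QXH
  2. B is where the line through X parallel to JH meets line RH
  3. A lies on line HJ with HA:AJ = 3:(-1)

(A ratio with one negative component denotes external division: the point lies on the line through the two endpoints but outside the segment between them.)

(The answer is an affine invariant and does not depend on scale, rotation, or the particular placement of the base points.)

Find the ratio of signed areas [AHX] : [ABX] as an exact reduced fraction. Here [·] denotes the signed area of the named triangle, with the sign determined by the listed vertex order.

Work in coordinates with H = (0, 0), X = (1, 0), Q = (0, 1), J = (5, 1).
1. R is the centroid of triangle QXH ⇒ R = (1/3, 1/3)
2. B is where the line through X parallel to JH meets line RH ⇒ B = (-1/4, -1/4)
3. A lies on line HJ with HA:AJ = 3:(-1) ⇒ A = (15/2, 3/2)
2·[AHX] = 3/2, 2·[ABX] = 1/4
[AHX]:[ABX] = 3/2:1/4 = 6

[AHX]:[ABX] = 6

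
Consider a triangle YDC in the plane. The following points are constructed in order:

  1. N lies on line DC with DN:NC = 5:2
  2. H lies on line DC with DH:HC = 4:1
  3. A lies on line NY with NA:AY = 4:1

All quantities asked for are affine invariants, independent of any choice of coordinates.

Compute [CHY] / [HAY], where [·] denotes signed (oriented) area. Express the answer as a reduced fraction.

[CHY]:[HAY] = 35/3

Choose coordinates Y = (0, 0), D = (1, 0), C = (0, 1).
1. N lies on line DC with DN:NC = 5:2 ⇒ N = (2/7, 5/7)
2. H lies on line DC with DH:HC = 4:1 ⇒ H = (1/5, 4/5)
3. A lies on line NY with NA:AY = 4:1 ⇒ A = (2/35, 1/7)
2·[CHY] = -1/5, 2·[HAY] = -3/175
[CHY]:[HAY] = -1/5:-3/175 = 35/3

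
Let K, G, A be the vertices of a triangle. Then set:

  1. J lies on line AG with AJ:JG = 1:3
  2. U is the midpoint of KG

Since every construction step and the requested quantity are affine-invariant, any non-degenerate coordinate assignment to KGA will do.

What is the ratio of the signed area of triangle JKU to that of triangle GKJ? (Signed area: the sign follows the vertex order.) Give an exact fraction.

Assign K = (0, 0), G = (1, 0), A = (0, 1) — the answer is frame-independent, so this choice is without loss of generality.
1. J lies on line AG with AJ:JG = 1:3 ⇒ J = (1/4, 3/4)
2. U is the midpoint of KG ⇒ U = (1/2, 0)
2·[JKU] = 3/8, 2·[GKJ] = -3/4
[JKU]:[GKJ] = 3/8:-3/4 = -1/2

[JKU]:[GKJ] = -1/2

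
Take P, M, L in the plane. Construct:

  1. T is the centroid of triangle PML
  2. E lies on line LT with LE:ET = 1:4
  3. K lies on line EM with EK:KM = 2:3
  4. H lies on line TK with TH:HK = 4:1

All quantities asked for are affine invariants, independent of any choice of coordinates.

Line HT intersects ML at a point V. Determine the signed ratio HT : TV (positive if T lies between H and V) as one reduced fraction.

Choose coordinates P = (0, 0), M = (1, 0), L = (0, 1).
1. T is the centroid of triangle PML ⇒ T = (1/3, 1/3)
2. E lies on line LT with LE:ET = 1:4 ⇒ E = (1/15, 13/15)
3. K lies on line EM with EK:KM = 2:3 ⇒ K = (11/25, 13/25)
4. H lies on line TK with TH:HK = 4:1 ⇒ H = (157/375, 181/375)
line HT meets ML at V = (5/11, 6/11)
T = H + t·(V−H) with t = -88/37, so HT:TV = -88/37:125/37

HT:TV = -88/125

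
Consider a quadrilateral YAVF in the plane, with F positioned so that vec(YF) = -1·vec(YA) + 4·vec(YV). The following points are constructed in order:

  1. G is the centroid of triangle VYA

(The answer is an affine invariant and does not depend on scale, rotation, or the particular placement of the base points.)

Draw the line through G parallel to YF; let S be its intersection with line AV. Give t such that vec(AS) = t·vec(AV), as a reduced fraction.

t = 7/9

Choose coordinates Y = (0, 0), A = (1, 0), V = (0, 1), F = (-1, 4).
1. G is the centroid of triangle VYA ⇒ G = (1/3, 1/3)
through G parallel to YF: direction (-1, 4); meets AV at S = (2/9, 7/9)
S = A + t·(V−A) with t = 7/9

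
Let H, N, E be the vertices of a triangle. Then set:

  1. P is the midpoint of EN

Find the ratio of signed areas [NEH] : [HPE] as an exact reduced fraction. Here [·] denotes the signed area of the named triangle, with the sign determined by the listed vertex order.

[NEH]:[HPE] = 2

Work in coordinates with H = (0, 0), N = (1, 0), E = (0, 1).
1. P is the midpoint of EN ⇒ P = (1/2, 1/2)
2·[NEH] = 1, 2·[HPE] = 1/2
[NEH]:[HPE] = 1:1/2 = 2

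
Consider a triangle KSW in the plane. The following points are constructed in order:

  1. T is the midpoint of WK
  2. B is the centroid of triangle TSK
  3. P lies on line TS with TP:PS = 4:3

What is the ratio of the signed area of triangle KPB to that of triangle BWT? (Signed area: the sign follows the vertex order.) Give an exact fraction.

[KPB]:[BWT] = 1/7

Work in coordinates with K = (0, 0), S = (1, 0), W = (0, 1).
1. T is the midpoint of WK ⇒ T = (0, 1/2)
2. B is the centroid of triangle TSK ⇒ B = (1/3, 1/6)
3. P lies on line TS with TP:PS = 4:3 ⇒ P = (4/7, 3/14)
2·[KPB] = 1/42, 2·[BWT] = 1/6
[KPB]:[BWT] = 1/42:1/6 = 1/7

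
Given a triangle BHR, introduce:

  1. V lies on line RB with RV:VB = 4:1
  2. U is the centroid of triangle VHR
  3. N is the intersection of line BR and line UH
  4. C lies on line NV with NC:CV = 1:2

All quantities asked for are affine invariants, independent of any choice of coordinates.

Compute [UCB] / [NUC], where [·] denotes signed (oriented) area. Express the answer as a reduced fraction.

[UCB]:[NUC] = -7/2

Assign B = (0, 0), H = (1, 0), R = (0, 1) — the answer is frame-independent, so this choice is without loss of generality.
1. V lies on line RB with RV:VB = 4:1 ⇒ V = (0, 1/5)
2. U is the centroid of triangle VHR ⇒ U = (1/3, 2/5)
3. N is the intersection of line BR and line UH ⇒ N = (0, 3/5)
4. C lies on line NV with NC:CV = 1:2 ⇒ C = (0, 7/15)
2·[UCB] = 7/45, 2·[NUC] = -2/45
[UCB]:[NUC] = 7/45:-2/45 = -7/2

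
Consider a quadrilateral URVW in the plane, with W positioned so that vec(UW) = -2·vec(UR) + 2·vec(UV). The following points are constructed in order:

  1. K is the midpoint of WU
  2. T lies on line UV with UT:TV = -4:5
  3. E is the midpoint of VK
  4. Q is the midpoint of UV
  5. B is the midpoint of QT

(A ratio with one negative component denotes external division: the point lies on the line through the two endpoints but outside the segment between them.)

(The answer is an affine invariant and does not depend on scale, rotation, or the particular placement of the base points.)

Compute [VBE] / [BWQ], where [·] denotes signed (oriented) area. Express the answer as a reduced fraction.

Work in coordinates with U = (0, 0), R = (1, 0), V = (0, 1), W = (-2, 2).
1. K is the midpoint of WU ⇒ K = (-1, 1)
2. T lies on line UV with UT:TV = -4:5 ⇒ T = (0, -4)
3. E is the midpoint of VK ⇒ E = (-1/2, 1)
4. Q is the midpoint of UV ⇒ Q = (0, 1/2)
5. B is the midpoint of QT ⇒ B = (0, -7/4)
2·[VBE] = -11/8, 2·[BWQ] = -9/2
[VBE]:[BWQ] = -11/8:-9/2 = 11/36

[VBE]:[BWQ] = 11/36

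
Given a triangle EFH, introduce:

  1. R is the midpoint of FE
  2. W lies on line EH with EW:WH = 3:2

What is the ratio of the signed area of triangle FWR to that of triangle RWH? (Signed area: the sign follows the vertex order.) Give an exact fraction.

Choose coordinates E = (0, 0), F = (1, 0), H = (0, 1).
1. R is the midpoint of FE ⇒ R = (1/2, 0)
2. W lies on line EH with EW:WH = 3:2 ⇒ W = (0, 3/5)
2·[FWR] = 3/10, 2·[RWH] = -1/5
[FWR]:[RWH] = 3/10:-1/5 = -3/2

[FWR]:[RWH] = -3/2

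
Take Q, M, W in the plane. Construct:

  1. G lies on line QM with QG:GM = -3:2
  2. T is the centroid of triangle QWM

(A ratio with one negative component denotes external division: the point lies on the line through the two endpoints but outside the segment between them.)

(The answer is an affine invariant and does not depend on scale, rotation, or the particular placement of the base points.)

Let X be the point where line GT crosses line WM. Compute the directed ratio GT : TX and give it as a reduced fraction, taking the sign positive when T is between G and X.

Work in coordinates with Q = (0, 0), M = (1, 0), W = (0, 1).
1. G lies on line QM with QG:GM = -3:2 ⇒ G = (3, 0)
2. T is the centroid of triangle QWM ⇒ T = (1/3, 1/3)
line GT meets WM at X = (5/7, 2/7)
T = G + t·(X−G) with t = 7/6, so GT:TX = 7/6:-1/6

GT:TX = -7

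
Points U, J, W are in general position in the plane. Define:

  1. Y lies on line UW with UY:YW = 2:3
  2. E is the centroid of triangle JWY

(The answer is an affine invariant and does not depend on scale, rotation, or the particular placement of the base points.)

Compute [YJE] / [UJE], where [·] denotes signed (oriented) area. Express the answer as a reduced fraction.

Set U = (0, 0), J = (1, 0), W = (0, 1); any affine frame gives the same invariant.
1. Y lies on line UW with UY:YW = 2:3 ⇒ Y = (0, 2/5)
2. E is the centroid of triangle JWY ⇒ E = (1/3, 7/15)
2·[YJE] = 1/5, 2·[UJE] = 7/15
[YJE]:[UJE] = 1/5:7/15 = 3/7

[YJE]:[UJE] = 3/7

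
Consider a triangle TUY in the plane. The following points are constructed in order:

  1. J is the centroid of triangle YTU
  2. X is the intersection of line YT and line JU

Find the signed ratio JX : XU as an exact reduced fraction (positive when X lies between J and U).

Set T = (0, 0), U = (1, 0), Y = (0, 1); any affine frame gives the same invariant.
1. J is the centroid of triangle YTU ⇒ J = (1/3, 1/3)
2. X is the intersection of line YT and line JU ⇒ X = (0, 1/2)
X = J + t·(U−J) with t = -1/2, so JX:XU = t:(1−t) = -1/2:3/2

JX:XU = -1/3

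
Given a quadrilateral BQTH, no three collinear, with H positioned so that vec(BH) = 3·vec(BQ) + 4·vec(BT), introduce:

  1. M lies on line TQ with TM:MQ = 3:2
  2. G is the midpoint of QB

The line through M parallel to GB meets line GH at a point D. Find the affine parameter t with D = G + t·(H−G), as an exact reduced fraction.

Work in coordinates with B = (0, 0), Q = (1, 0), T = (0, 1), H = (3, 4).
1. M lies on line TQ with TM:MQ = 3:2 ⇒ M = (3/5, 2/5)
2. G is the midpoint of QB ⇒ G = (1/2, 0)
through M parallel to GB: direction (-1/2, 0); meets GH at D = (3/4, 2/5)
D = G + t·(H−G) with t = 1/10

t = 1/10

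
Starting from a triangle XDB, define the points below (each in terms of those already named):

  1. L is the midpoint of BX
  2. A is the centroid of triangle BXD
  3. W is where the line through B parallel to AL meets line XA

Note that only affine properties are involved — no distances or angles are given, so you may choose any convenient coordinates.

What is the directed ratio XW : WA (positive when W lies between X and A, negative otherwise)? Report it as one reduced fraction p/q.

Assign X = (0, 0), D = (1, 0), B = (0, 1) — the answer is frame-independent, so this choice is without loss of generality.
1. L is the midpoint of BX ⇒ L = (0, 1/2)
2. A is the centroid of triangle BXD ⇒ A = (1/3, 1/3)
3. W is where the line through B parallel to AL meets line XA ⇒ W = (2/3, 2/3)
W = X + t·(A−X) with t = 2, so XW:WA = t:(1−t) = 2:-1

XW:WA = -2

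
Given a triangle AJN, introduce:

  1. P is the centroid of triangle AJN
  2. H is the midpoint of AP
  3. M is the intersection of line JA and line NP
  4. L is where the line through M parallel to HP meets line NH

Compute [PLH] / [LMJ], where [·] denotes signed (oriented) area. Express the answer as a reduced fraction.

Set A = (0, 0), J = (1, 0), N = (0, 1); any affine frame gives the same invariant.
1. P is the centroid of triangle AJN ⇒ P = (1/3, 1/3)
2. H is the midpoint of AP ⇒ H = (1/6, 1/6)
3. M is the intersection of line JA and line NP ⇒ M = (1/2, 0)
4. L is where the line through M parallel to HP meets line NH ⇒ L = (1/4, -1/4)
2·[PLH] = -1/12, 2·[LMJ] = -1/8
[PLH]:[LMJ] = -1/12:-1/8 = 2/3

[PLH]:[LMJ] = 2/3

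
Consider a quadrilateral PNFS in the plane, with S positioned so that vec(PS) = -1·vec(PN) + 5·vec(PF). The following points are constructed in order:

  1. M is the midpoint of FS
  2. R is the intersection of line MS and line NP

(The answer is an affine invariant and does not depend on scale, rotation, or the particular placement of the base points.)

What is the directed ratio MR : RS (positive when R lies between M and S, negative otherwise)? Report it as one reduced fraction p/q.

MR:RS = -3/5

Work in coordinates with P = (0, 0), N = (1, 0), F = (0, 1), S = (-1, 5).
1. M is the midpoint of FS ⇒ M = (-1/2, 3)
2. R is the intersection of line MS and line NP ⇒ R = (1/4, 0)
R = M + t·(S−M) with t = -3/2, so MR:RS = t:(1−t) = -3/2:5/2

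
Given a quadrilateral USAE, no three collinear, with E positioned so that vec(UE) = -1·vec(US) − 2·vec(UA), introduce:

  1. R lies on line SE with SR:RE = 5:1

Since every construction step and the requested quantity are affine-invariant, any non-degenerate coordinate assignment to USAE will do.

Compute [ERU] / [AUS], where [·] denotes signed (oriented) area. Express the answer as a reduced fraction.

[ERU]:[AUS] = 1/3

Set U = (0, 0), S = (1, 0), A = (0, 1), E = (-1, -2); any affine frame gives the same invariant.
1. R lies on line SE with SR:RE = 5:1 ⇒ R = (-2/3, -5/3)
2·[ERU] = 1/3, 2·[AUS] = 1
[ERU]:[AUS] = 1/3:1 = 1/3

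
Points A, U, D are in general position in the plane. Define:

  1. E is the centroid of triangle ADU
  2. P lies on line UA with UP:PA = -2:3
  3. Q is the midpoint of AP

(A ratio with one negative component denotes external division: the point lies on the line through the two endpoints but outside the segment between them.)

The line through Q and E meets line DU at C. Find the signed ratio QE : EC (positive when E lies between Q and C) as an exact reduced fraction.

QE:EC = -5/2

Assign A = (0, 0), U = (1, 0), D = (0, 1) — the answer is frame-independent, so this choice is without loss of generality.
1. E is the centroid of triangle ADU ⇒ E = (1/3, 1/3)
2. P lies on line UA with UP:PA = -2:3 ⇒ P = (3, 0)
3. Q is the midpoint of AP ⇒ Q = (3/2, 0)
line QE meets DU at C = (4/5, 1/5)
E = Q + t·(C−Q) with t = 5/3, so QE:EC = 5/3:-2/3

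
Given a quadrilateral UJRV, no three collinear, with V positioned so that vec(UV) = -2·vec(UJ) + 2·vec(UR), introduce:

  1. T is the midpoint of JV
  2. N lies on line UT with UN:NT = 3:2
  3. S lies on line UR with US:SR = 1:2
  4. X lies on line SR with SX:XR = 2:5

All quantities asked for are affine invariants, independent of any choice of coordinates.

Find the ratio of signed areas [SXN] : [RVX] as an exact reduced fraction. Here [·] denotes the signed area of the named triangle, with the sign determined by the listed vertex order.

Set U = (0, 0), J = (1, 0), R = (0, 1), V = (-2, 2); any affine frame gives the same invariant.
1. T is the midpoint of JV ⇒ T = (-1/2, 1)
2. N lies on line UT with UN:NT = 3:2 ⇒ N = (-3/10, 3/5)
3. S lies on line UR with US:SR = 1:2 ⇒ S = (0, 1/3)
4. X lies on line SR with SX:XR = 2:5 ⇒ X = (0, 11/21)
2·[SXN] = 2/35, 2·[RVX] = 20/21
[SXN]:[RVX] = 2/35:20/21 = 3/50

[SXN]:[RVX] = 3/50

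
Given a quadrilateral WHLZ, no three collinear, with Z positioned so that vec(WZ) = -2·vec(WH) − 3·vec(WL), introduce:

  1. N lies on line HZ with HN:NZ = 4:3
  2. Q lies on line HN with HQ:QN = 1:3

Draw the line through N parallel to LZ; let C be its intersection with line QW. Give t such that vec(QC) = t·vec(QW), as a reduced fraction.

Set W = (0, 0), H = (1, 0), L = (0, 1), Z = (-2, -3); any affine frame gives the same invariant.
1. N lies on line HZ with HN:NZ = 4:3 ⇒ N = (-5/7, -12/7)
2. Q lies on line HN with HQ:QN = 1:3 ⇒ Q = (4/7, -3/7)
through N parallel to LZ: direction (-2, -4); meets QW at C = (8/77, -6/77)
C = Q + t·(W−Q) with t = 9/11

t = 9/11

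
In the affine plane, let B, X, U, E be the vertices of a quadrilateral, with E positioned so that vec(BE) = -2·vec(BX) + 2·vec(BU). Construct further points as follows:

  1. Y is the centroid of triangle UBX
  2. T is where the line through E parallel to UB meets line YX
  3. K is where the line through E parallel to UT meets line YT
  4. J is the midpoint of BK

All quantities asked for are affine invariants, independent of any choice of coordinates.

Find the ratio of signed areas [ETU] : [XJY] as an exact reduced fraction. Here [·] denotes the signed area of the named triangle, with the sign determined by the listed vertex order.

Set B = (0, 0), X = (1, 0), U = (0, 1), E = (-2, 2); any affine frame gives the same invariant.
1. Y is the centroid of triangle UBX ⇒ Y = (1/3, 1/3)
2. T is where the line through E parallel to UB meets line YX ⇒ T = (-2, 3/2)
3. K is where the line through E parallel to UT meets line YT ⇒ K = (-4, 5/2)
4. J is the midpoint of BK ⇒ J = (-2, 5/4)
2·[ETU] = 1, 2·[XJY] = -1/6
[ETU]:[XJY] = 1:-1/6 = -6

[ETU]:[XJY] = -6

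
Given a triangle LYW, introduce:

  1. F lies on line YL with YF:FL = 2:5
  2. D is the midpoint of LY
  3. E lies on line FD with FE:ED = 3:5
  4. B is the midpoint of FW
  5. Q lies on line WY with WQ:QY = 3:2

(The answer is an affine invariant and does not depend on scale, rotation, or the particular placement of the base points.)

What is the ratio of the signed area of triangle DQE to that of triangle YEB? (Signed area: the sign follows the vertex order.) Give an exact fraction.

Work in coordinates with L = (0, 0), Y = (1, 0), W = (0, 1).
1. F lies on line YL with YF:FL = 2:5 ⇒ F = (5/7, 0)
2. D is the midpoint of LY ⇒ D = (1/2, 0)
3. E lies on line FD with FE:ED = 3:5 ⇒ E = (71/112, 0)
4. B is the midpoint of FW ⇒ B = (5/14, 1/2)
5. Q lies on line WY with WQ:QY = 3:2 ⇒ Q = (3/5, 2/5)
2·[DQE] = -3/56, 2·[YEB] = -41/224
[DQE]:[YEB] = -3/56:-41/224 = 12/41

[DQE]:[YEB] = 12/41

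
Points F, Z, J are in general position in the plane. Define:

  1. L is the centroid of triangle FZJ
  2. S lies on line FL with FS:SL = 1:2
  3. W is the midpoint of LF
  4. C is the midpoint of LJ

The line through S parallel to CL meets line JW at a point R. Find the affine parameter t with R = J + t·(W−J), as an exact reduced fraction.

t = 4/3

Set F = (0, 0), Z = (1, 0), J = (0, 1); any affine frame gives the same invariant.
1. L is the centroid of triangle FZJ ⇒ L = (1/3, 1/3)
2. S lies on line FL with FS:SL = 1:2 ⇒ S = (1/9, 1/9)
3. W is the midpoint of LF ⇒ W = (1/6, 1/6)
4. C is the midpoint of LJ ⇒ C = (1/6, 2/3)
through S parallel to CL: direction (1/6, -1/3); meets JW at R = (2/9, -1/9)
R = J + t·(W−J) with t = 4/3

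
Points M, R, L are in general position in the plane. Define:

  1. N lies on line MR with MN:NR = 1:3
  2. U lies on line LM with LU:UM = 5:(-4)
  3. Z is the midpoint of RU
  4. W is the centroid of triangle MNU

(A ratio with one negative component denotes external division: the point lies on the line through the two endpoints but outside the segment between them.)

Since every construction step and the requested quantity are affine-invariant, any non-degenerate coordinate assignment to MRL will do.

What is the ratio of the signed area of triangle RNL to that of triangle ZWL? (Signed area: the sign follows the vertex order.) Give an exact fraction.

[RNL]:[ZWL] = 9/11

Work in coordinates with M = (0, 0), R = (1, 0), L = (0, 1).
1. N lies on line MR with MN:NR = 1:3 ⇒ N = (1/4, 0)
2. U lies on line LM with LU:UM = 5:(-4) ⇒ U = (0, -4)
3. Z is the midpoint of RU ⇒ Z = (1/2, -2)
4. W is the centroid of triangle MNU ⇒ W = (1/12, -4/3)
2·[RNL] = -3/4, 2·[ZWL] = -11/12
[RNL]:[ZWL] = -3/4:-11/12 = 9/11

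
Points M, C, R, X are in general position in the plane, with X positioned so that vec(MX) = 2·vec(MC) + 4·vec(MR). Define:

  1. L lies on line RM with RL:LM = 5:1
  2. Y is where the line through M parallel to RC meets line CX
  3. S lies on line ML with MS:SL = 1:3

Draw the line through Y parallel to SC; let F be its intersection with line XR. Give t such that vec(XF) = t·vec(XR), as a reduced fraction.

t = 291/185

Assign M = (0, 0), C = (1, 0), R = (0, 1), X = (2, 4) — the answer is frame-independent, so this choice is without loss of generality.
1. L lies on line RM with RL:LM = 5:1 ⇒ L = (0, 1/6)
2. Y is where the line through M parallel to RC meets line CX ⇒ Y = (4/5, -4/5)
3. S lies on line ML with MS:SL = 1:3 ⇒ S = (0, 1/24)
through Y parallel to SC: direction (1, -1/24); meets XR at F = (-212/185, -133/185)
F = X + t·(R−X) with t = 291/185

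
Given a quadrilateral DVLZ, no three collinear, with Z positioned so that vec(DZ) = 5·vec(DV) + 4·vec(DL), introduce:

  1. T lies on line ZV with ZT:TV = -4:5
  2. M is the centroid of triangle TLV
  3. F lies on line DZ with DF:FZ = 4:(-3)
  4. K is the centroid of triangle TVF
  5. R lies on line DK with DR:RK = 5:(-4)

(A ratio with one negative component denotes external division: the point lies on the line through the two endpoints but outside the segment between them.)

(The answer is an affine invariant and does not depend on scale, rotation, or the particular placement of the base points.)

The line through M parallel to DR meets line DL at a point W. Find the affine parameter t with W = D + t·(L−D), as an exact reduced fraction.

Choose coordinates D = (0, 0), V = (1, 0), L = (0, 1), Z = (5, 4).
1. T lies on line ZV with ZT:TV = -4:5 ⇒ T = (21, 20)
2. M is the centroid of triangle TLV ⇒ M = (22/3, 7)
3. F lies on line DZ with DF:FZ = 4:(-3) ⇒ F = (20, 16)
4. K is the centroid of triangle TVF ⇒ K = (14, 12)
5. R lies on line DK with DR:RK = 5:(-4) ⇒ R = (70, 60)
through M parallel to DR: direction (70, 60); meets DL at W = (0, 5/7)
W = D + t·(L−D) with t = 5/7

t = 5/7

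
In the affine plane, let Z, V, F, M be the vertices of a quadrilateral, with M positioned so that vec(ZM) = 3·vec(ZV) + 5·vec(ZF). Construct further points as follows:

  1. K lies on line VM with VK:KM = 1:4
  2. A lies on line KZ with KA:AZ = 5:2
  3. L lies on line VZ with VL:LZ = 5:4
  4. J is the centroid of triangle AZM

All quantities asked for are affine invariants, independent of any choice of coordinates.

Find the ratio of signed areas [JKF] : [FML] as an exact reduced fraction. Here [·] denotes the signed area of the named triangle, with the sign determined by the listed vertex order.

[JKF]:[FML] = 48/215

Set Z = (0, 0), V = (1, 0), F = (0, 1), M = (3, 5); any affine frame gives the same invariant.
1. K lies on line VM with VK:KM = 1:4 ⇒ K = (7/5, 1)
2. A lies on line KZ with KA:AZ = 5:2 ⇒ A = (2/5, 2/7)
3. L lies on line VZ with VL:LZ = 5:4 ⇒ L = (4/9, 0)
4. J is the centroid of triangle AZM ⇒ J = (17/15, 37/21)
2·[JKF] = -16/15, 2·[FML] = -43/9
[JKF]:[FML] = -16/15:-43/9 = 48/215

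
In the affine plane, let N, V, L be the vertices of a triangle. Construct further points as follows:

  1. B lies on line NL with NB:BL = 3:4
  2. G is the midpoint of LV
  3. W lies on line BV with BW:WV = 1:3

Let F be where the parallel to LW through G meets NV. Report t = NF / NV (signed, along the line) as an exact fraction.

Work in coordinates with N = (0, 0), V = (1, 0), L = (0, 1).
1. B lies on line NL with NB:BL = 3:4 ⇒ B = (0, 3/7)
2. G is the midpoint of LV ⇒ G = (1/2, 1/2)
3. W lies on line BV with BW:WV = 1:3 ⇒ W = (1/4, 9/28)
through G parallel to LW: direction (1/4, -19/28); meets NV at F = (13/19, 0)
F = N + t·(V−N) with t = 13/19

t = 13/19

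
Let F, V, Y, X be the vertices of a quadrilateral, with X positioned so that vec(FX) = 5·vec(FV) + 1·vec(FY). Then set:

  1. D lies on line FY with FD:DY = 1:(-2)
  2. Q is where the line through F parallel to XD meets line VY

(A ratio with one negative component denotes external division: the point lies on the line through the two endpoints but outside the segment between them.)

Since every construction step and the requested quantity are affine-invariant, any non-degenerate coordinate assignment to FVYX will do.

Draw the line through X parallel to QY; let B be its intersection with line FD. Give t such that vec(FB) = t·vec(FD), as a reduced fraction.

Work in coordinates with F = (0, 0), V = (1, 0), Y = (0, 1), X = (5, 1).
1. D lies on line FY with FD:DY = 1:(-2) ⇒ D = (0, -1)
2. Q is where the line through F parallel to XD meets line VY ⇒ Q = (5/7, 2/7)
through X parallel to QY: direction (-5/7, 5/7); meets FD at B = (0, 6)
B = F + t·(D−F) with t = -6

t = -6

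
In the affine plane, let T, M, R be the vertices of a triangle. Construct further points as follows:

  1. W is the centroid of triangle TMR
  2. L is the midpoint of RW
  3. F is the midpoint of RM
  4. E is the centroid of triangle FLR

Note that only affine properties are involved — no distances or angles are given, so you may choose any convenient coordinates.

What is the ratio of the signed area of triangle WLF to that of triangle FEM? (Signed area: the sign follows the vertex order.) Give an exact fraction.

[WLF]:[FEM] = -3

Work in coordinates with T = (0, 0), M = (1, 0), R = (0, 1).
1. W is the centroid of triangle TMR ⇒ W = (1/3, 1/3)
2. L is the midpoint of RW ⇒ L = (1/6, 2/3)
3. F is the midpoint of RM ⇒ F = (1/2, 1/2)
4. E is the centroid of triangle FLR ⇒ E = (2/9, 13/18)
2·[WLF] = -1/12, 2·[FEM] = 1/36
[WLF]:[FEM] = -1/12:1/36 = -3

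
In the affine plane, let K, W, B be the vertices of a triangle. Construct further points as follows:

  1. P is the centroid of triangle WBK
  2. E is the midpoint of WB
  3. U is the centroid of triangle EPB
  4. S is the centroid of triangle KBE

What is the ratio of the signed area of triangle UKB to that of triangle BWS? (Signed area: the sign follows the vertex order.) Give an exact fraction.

[UKB]:[BWS] = 5/6

Set K = (0, 0), W = (1, 0), B = (0, 1); any affine frame gives the same invariant.
1. P is the centroid of triangle WBK ⇒ P = (1/3, 1/3)
2. E is the midpoint of WB ⇒ E = (1/2, 1/2)
3. U is the centroid of triangle EPB ⇒ U = (5/18, 11/18)
4. S is the centroid of triangle KBE ⇒ S = (1/6, 1/2)
2·[UKB] = -5/18, 2·[BWS] = -1/3
[UKB]:[BWS] = -5/18:-1/3 = 5/6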